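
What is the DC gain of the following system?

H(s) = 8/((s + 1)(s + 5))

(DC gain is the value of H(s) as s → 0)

DC gain = H(0) = 8/(1 × 5) = 8/5 = 1.6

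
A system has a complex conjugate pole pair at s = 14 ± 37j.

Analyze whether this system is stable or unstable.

Real part of poles is 14 (> 0, right half-plane). Unstable.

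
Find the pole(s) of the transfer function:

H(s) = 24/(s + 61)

Pole is where denominator = 0: s + 61 = 0, so s = -61.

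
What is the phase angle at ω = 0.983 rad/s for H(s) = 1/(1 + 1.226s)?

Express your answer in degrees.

Phase = -arctan(ωτ) = -arctan(0.983 × 1.226) = -50.3°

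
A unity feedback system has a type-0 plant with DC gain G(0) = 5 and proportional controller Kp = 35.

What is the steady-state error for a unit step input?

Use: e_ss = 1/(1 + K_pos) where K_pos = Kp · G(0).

K_pos = Kp · G(0) = 35 × 5 = 175. e_ss = 1/(1 + 175) = 0.0057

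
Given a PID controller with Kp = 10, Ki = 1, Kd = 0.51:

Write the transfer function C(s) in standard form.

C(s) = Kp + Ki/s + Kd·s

Substituting values: C(s) = 10 + 1/s + 0.51s = (0.51s² + 10s + 1)/s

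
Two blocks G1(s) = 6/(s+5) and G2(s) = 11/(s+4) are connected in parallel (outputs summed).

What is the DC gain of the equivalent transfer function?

Parallel: G_eq = G1 + G2. DC gain = G1(0) + G2(0) = 6/5 + 11/4 = 1.2 + 2.75 = 3.95.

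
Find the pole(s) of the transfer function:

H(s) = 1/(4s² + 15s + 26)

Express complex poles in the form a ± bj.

Discriminant = 15² - 4×4×26 = 225 - 416 = -191 < 0, so the poles are a complex conjugate pair s = (-15 ± j√191)/(2×4). Real part = -15/(2×4) = -15/8 = -1.875; imaginary part = ±√191/(2×4) ≈ 1.7275. Poles: s = -1.875 ± 1.7275j.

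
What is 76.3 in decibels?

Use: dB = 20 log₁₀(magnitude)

dB = 20 log₁₀(76.3) = 37.7 dB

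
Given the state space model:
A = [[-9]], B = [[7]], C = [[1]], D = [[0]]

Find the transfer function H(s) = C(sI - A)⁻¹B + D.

(sI - A)⁻¹ = 1/(s + 9). H(s) = 1 × 7/(s + 9) + 0 = 7/(s + 9).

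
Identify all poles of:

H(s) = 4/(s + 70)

Pole is where denominator = 0: s + 70 = 0, so s = -70.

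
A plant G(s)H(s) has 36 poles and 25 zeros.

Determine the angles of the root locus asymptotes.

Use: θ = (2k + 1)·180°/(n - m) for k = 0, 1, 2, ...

n - m = 36 - 25 = 11. Angles: θk = (2k + 1)·180°/11 = 16.36°, 49.09°, 81.82°, 114.55°, 147.27°, 180°, 212.73°, 245.45°, 278.18°, 310.91°, 343.64°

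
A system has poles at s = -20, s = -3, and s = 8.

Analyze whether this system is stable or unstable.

Pole(s) at s = 8 are not in the left half-plane. System is unstable.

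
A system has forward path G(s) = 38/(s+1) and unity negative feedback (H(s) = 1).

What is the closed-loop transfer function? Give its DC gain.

T(s) = G/(1+GH) = [38/(s+1)] / [1 + 38/(s+1)] = 38/(s+1+38) = 38/(s+39). DC gain = 38/39 = 0.9744.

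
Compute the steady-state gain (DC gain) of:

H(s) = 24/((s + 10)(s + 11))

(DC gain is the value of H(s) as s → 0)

DC gain = H(0) = 24/(10 × 11) = 24/110 = 0.2182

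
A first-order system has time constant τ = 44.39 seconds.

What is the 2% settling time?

For first-order system, 2% settling time ≈ 4τ = 4 × 44.39 = 177.56 s.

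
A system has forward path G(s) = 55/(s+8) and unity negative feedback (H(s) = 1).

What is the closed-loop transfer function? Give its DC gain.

T(s) = G/(1+GH) = [55/(s+8)] / [1 + 55/(s+8)] = 55/(s+8+55) = 55/(s+63). DC gain = 55/63 = 0.8730.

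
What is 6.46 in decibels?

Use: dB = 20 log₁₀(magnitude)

dB = 20 log₁₀(6.46) = 16.2 dB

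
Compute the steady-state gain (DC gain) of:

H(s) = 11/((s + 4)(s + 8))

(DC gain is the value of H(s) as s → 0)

DC gain = H(0) = 11/(4 × 8) = 11/32 = 0.34375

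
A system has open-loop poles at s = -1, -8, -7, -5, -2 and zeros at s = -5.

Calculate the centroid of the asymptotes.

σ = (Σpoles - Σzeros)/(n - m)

σ = (Σpoles - Σzeros)/(n - m) = (-23 - (-5))/(5 - 1) = -18/4 = -4.5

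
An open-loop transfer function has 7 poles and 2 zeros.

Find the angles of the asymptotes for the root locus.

n - m = 7 - 2 = 5. Angles: θk = (2k + 1)·180°/5 = 36°, 108°, 180°, 252°, 324°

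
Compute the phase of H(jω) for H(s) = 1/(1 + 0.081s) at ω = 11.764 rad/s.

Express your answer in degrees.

Phase = -arctan(ωτ) = -arctan(11.764 × 0.081) = -43.6°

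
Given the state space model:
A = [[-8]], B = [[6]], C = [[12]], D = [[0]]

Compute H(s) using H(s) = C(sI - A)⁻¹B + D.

(sI - A)⁻¹ = 1/(s + 8). H(s) = 12 × 6/(s + 8) + 0 = 72/(s + 8).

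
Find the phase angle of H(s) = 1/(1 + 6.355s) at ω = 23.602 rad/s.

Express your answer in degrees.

Phase = -arctan(ωτ) = -arctan(23.602 × 6.355) = -89.6°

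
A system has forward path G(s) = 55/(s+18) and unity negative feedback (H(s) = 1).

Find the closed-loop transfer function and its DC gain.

T(s) = G/(1+GH) = [55/(s+18)] / [1 + 55/(s+18)] = 55/(s+18+55) = 55/(s+73). DC gain = 55/73 = 0.7534.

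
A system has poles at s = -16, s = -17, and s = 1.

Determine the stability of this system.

Pole(s) at s = 1 are not in the left half-plane. System is unstable.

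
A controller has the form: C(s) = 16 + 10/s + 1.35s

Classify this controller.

This is a Proportional-Integral-Derivative (PID) controller.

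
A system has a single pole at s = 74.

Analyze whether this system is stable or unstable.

Pole at s = 74 is in the right half-plane. Unstable.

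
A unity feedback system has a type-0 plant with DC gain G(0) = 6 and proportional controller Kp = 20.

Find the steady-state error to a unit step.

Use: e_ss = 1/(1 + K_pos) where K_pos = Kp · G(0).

K_pos = Kp · G(0) = 20 × 6 = 120. e_ss = 1/(1 + 120) = 0.0083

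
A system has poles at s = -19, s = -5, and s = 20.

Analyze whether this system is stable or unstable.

Pole(s) at s = 20 are not in the left half-plane. System is unstable.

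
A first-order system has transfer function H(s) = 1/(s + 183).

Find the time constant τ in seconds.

For H(s) = 1/(s + 1/τ), the pole is at -1/τ = -183, so τ = 1/183 = 0.0055 s.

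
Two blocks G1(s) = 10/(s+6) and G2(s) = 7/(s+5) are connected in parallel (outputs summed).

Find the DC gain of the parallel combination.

Parallel: G_eq = G1 + G2. DC gain = G1(0) + G2(0) = 10/6 + 7/5 = 1.6667 + 1.4 = 3.0667.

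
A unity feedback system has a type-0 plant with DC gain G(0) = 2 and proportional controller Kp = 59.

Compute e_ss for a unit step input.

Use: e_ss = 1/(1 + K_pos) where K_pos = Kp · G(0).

K_pos = Kp · G(0) = 59 × 2 = 118. e_ss = 1/(1 + 118) = 0.0084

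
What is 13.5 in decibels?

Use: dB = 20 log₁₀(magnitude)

dB = 20 log₁₀(13.5) = 22.6 dB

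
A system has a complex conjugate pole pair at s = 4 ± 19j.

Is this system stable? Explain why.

Real part of poles is 4 (> 0, right half-plane). Unstable.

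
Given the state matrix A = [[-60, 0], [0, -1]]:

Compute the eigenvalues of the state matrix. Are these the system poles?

For diagonal matrix, eigenvalues are diagonal entries: λ₁ = -60, λ₂ = -1. Eigenvalues of A = system poles.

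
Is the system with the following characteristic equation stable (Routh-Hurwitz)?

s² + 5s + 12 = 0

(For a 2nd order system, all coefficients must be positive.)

Coefficients: 1, 5, 12. All positive, so system is stable.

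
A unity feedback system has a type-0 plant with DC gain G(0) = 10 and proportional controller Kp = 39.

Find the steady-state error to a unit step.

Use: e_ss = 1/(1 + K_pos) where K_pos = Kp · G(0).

K_pos = Kp · G(0) = 39 × 10 = 390. e_ss = 1/(1 + 390) = 0.0026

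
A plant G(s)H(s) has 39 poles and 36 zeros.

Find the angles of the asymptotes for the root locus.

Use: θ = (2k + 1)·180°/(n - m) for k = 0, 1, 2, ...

n - m = 39 - 36 = 3. Angles: θk = (2k + 1)·180°/3 = 60°, 180°, 300°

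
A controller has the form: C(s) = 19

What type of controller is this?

This is a Proportional (P) controller.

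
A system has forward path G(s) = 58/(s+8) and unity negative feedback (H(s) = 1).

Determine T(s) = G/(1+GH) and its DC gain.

T(s) = G/(1+GH) = [58/(s+8)] / [1 + 58/(s+8)] = 58/(s+8+58) = 58/(s+66). DC gain = 58/66 = 0.8788.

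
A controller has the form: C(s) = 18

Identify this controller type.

This is a Proportional (P) controller.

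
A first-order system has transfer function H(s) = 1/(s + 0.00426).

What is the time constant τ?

For H(s) = 1/(s + 1/τ), the pole is at -1/τ = -0.00426, so τ = 1/0.00426 = 234.7 s.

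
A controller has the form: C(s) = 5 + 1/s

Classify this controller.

This is a Proportional-Integral (PI) controller.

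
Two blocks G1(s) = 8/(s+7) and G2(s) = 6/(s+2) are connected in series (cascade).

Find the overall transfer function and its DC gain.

Series: multiply transfer functions. G_eq = 8/(s+7) × 6/(s+2) = 48/((s+7)(s+2)). DC gain = 48/(7×2) = 3.4286.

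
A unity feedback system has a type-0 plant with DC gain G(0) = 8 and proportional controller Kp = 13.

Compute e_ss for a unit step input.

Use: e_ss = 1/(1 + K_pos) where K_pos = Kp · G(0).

K_pos = Kp · G(0) = 13 × 8 = 104. e_ss = 1/(1 + 104) = 0.0095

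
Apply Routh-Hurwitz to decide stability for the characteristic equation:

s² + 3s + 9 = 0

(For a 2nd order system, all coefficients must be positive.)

Coefficients: 1, 3, 9. All positive, so system is stable.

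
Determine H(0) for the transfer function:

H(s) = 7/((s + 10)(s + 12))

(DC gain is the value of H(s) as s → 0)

DC gain = H(0) = 7/(10 × 12) = 7/120 = 0.0583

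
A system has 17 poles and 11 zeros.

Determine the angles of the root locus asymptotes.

n - m = 17 - 11 = 6. Angles: θk = (2k + 1)·180°/6 = 30°, 90°, 150°, 210°, 270°, 330°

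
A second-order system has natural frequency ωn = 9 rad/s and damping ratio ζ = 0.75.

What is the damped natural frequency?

ωd = ωn√(1 - ζ²) = 9√(1 - 0.75²) = 5.95 rad/s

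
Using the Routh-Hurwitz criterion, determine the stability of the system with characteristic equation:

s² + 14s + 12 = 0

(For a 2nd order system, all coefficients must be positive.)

Coefficients: 1, 14, 12. All positive, so system is stable.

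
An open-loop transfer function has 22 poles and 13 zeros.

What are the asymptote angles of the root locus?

n - m = 22 - 13 = 9. Angles: θk = (2k + 1)·180°/9 = 20°, 60°, 100°, 140°, 180°, 220°, 260°, 300°, 340°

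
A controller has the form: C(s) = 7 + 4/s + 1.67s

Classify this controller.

This is a Proportional-Integral-Derivative (PID) controller.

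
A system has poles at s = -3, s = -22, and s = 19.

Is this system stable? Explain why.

Pole(s) at s = 19 are not in the left half-plane. System is unstable.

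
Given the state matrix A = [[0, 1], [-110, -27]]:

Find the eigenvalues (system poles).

det(A - λI) = λ² - (-27)λ + 110 = (λ - (-5))(λ - (-22)). Eigenvalues: -5, -22.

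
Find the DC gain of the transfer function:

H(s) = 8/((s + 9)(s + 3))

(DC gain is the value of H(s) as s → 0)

DC gain = H(0) = 8/(9 × 3) = 8/27 = 0.2963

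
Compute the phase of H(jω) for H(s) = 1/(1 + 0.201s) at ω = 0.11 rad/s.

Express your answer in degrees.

Phase = -arctan(ωτ) = -arctan(0.11 × 0.201) = -1.3°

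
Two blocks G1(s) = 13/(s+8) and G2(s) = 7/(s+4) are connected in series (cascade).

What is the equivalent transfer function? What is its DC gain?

Series: multiply transfer functions. G_eq = 13/(s+8) × 7/(s+4) = 91/((s+8)(s+4)). DC gain = 91/(8×4) = 2.84375.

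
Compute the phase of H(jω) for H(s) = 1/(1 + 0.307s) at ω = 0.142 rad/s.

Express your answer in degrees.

Phase = -arctan(ωτ) = -arctan(0.142 × 0.307) = -2.5°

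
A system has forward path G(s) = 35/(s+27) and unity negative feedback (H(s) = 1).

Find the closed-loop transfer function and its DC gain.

T(s) = G/(1+GH) = [35/(s+27)] / [1 + 35/(s+27)] = 35/(s+27+35) = 35/(s+62). DC gain = 35/62 = 0.5645.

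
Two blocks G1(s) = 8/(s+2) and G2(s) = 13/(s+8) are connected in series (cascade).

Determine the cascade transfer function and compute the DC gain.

Series: multiply transfer functions. G_eq = 8/(s+2) × 13/(s+8) = 104/((s+2)(s+8)). DC gain = 104/(2×8) = 6.5.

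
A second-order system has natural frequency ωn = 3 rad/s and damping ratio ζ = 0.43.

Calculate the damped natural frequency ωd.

ωd = ωn√(1 - ζ²) = 3√(1 - 0.43²) = 2.71 rad/s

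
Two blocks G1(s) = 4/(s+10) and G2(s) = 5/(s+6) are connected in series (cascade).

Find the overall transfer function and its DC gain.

Series: multiply transfer functions. G_eq = 4/(s+10) × 5/(s+6) = 20/((s+10)(s+6)). DC gain = 20/(10×6) = 0.3333.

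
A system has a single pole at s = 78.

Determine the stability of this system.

Pole at s = 78 is in the right half-plane. Unstable.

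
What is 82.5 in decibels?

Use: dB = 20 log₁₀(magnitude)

dB = 20 log₁₀(82.5) = 38.3 dB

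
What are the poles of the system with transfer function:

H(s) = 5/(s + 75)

Pole is where denominator = 0: s + 75 = 0, so s = -75.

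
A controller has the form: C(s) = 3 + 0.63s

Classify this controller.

This is a Proportional-Derivative (PD) controller.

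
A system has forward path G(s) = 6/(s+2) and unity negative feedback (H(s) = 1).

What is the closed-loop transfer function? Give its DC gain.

T(s) = G/(1+GH) = [6/(s+2)] / [1 + 6/(s+2)] = 6/(s+2+6) = 6/(s+8). DC gain = 6/8 = 0.75.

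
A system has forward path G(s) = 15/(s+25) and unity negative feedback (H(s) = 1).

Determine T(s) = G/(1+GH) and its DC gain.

T(s) = G/(1+GH) = [15/(s+25)] / [1 + 15/(s+25)] = 15/(s+25+15) = 15/(s+40). DC gain = 15/40 = 0.375.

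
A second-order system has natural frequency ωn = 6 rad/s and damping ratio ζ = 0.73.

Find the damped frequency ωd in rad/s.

ωd = ωn√(1 - ζ²) = 6√(1 - 0.73²) = 4.1 rad/s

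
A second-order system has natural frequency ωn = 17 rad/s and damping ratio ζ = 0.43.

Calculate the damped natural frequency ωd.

ωd = ωn√(1 - ζ²) = 17√(1 - 0.43²) = 15.35 rad/s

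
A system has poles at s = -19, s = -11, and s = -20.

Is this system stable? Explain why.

All poles are in the left half-plane. System is stable.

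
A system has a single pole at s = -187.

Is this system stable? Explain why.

Pole at s = -187 is in the left half-plane. Stable.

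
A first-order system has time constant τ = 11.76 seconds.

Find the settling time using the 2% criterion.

For first-order system, 2% settling time ≈ 4τ = 4 × 11.76 = 47.04 s.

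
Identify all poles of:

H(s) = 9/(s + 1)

Pole is where denominator = 0: s + 1 = 0, so s = -1.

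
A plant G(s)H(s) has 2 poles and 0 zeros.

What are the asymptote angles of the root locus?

n - m = 2 - 0 = 2. Angles: θk = (2k + 1)·180°/2 = 90°, 270°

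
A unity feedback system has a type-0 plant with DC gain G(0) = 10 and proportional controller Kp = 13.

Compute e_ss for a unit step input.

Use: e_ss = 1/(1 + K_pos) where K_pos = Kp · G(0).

K_pos = Kp · G(0) = 13 × 10 = 130. e_ss = 1/(1 + 130) = 0.0076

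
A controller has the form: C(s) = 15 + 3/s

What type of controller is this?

This is a Proportional-Integral (PI) controller.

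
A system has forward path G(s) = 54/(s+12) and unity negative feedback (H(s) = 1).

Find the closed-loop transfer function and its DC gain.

T(s) = G/(1+GH) = [54/(s+12)] / [1 + 54/(s+12)] = 54/(s+12+54) = 54/(s+66). DC gain = 54/66 = 0.8182.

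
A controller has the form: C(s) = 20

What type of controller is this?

This is a Proportional (P) controller.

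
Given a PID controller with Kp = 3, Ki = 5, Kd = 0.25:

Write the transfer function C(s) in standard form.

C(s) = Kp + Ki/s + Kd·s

Substituting values: C(s) = 3 + 5/s + 0.25s = (0.25s² + 3s + 5)/s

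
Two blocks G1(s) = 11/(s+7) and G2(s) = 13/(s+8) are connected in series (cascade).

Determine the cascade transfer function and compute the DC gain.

Series: multiply transfer functions. G_eq = 11/(s+7) × 13/(s+8) = 143/((s+7)(s+8)). DC gain = 143/(7×8) = 2.5536.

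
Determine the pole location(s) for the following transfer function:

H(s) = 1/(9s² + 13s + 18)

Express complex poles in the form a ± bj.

Discriminant = 13² - 4×9×18 = 169 - 648 = -479 < 0, so the poles are a complex conjugate pair s = (-13 ± j√479)/(2×9). Real part = -13/(2×9) = -13/18 ≈ -0.7222; imaginary part = ±√479/(2×9) ≈ 1.2159. Poles: s = -0.7222 ± 1.2159j.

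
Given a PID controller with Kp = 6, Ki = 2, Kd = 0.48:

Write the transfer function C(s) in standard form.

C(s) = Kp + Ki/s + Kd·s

Substituting values: C(s) = 6 + 2/s + 0.48s = (0.48s² + 6s + 2)/s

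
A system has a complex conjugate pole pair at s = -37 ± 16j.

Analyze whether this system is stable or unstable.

Real part of poles is -37 (< 0, left half-plane). Stable.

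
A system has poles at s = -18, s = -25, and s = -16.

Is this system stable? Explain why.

All poles are in the left half-plane. System is stable.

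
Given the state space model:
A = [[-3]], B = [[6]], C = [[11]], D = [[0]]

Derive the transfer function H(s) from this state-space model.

(sI - A)⁻¹ = 1/(s + 3). H(s) = 11 × 6/(s + 3) + 0 = 66/(s + 3).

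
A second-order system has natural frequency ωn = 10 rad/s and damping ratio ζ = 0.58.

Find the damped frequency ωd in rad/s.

ωd = ωn√(1 - ζ²) = 10√(1 - 0.58²) = 8.15 rad/s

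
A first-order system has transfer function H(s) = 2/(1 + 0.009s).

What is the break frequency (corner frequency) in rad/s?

Corner frequency = 1/τ = 1/0.009 = 111.111 rad/s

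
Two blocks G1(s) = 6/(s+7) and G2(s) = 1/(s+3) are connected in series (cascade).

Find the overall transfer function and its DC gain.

Series: multiply transfer functions. G_eq = 6/(s+7) × 1/(s+3) = 6/((s+7)(s+3)). DC gain = 6/(7×3) = 0.2857.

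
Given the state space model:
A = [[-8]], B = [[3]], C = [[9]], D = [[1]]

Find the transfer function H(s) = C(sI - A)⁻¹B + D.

(sI - A)⁻¹ = 1/(s + 8). H(s) = 9×3/(s + 8) + 1 = (s + 35)/(s + 8).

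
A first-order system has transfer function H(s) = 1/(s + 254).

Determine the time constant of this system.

For H(s) = 1/(s + 1/τ), the pole is at -1/τ = -254, so τ = 1/254 = 0.0039 s.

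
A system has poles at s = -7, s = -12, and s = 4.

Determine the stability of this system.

Pole(s) at s = 4 are not in the left half-plane. System is unstable.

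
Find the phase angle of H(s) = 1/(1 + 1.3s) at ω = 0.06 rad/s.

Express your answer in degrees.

Phase = -arctan(ωτ) = -arctan(0.06 × 1.3) = -4.5°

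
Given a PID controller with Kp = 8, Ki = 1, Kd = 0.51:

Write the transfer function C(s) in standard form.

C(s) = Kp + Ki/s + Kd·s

Substituting values: C(s) = 8 + 1/s + 0.51s = (0.51s² + 8s + 1)/s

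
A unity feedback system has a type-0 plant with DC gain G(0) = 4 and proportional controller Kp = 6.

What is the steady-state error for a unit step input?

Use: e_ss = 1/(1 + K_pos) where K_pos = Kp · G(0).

K_pos = Kp · G(0) = 6 × 4 = 24. e_ss = 1/(1 + 24) = 0.04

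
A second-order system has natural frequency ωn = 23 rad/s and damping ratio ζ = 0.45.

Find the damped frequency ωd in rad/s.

ωd = ωn√(1 - ζ²) = 23√(1 - 0.45²) = 20.54 rad/s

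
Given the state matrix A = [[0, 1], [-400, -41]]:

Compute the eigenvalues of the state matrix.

det(A - λI) = λ² - (-41)λ + 400 = (λ - (-16))(λ - (-25)). Eigenvalues: -16, -25.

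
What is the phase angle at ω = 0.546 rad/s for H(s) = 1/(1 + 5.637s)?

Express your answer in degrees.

Phase = -arctan(ωτ) = -arctan(0.546 × 5.637) = -72.0°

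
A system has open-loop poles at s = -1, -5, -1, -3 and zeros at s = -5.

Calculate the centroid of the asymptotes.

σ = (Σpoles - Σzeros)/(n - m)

σ = (Σpoles - Σzeros)/(n - m) = (-10 - (-5))/(4 - 1) = -5/3 = -1.67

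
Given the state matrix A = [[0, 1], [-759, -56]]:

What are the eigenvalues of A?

det(A - λI) = λ² - (-56)λ + 759 = (λ - (-23))(λ - (-33)). Eigenvalues: -23, -33.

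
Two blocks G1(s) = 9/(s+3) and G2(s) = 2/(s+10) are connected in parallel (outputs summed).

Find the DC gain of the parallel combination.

Parallel: G_eq = G1 + G2. DC gain = G1(0) + G2(0) = 9/3 + 2/10 = 3 + 0.2 = 3.2.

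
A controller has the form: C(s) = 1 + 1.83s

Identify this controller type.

This is a Proportional-Derivative (PD) controller.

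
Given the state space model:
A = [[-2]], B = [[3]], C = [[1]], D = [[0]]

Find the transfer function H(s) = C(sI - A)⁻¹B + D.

(sI - A)⁻¹ = 1/(s + 2). H(s) = 1 × 3/(s + 2) + 0 = 3/(s + 2).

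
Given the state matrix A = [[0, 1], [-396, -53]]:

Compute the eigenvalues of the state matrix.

det(A - λI) = λ² - (-53)λ + 396 = (λ - (-44))(λ - (-9)). Eigenvalues: -44, -9.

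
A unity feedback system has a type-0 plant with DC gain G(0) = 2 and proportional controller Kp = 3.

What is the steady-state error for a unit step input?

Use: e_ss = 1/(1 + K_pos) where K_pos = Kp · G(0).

K_pos = Kp · G(0) = 3 × 2 = 6. e_ss = 1/(1 + 6) = 0.1429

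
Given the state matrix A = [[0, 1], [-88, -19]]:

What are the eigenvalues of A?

det(A - λI) = λ² - (-19)λ + 88 = (λ - (-11))(λ - (-8)). Eigenvalues: -11, -8.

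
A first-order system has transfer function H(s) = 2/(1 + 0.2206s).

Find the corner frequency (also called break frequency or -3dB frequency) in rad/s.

Corner frequency = 1/τ = 1/0.2206 = 4.533 rad/s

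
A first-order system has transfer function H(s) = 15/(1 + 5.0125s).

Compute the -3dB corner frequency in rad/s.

Corner frequency = 1/τ = 1/5.0125 = 0.2 rad/s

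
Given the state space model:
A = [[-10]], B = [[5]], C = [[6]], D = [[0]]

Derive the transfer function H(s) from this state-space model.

(sI - A)⁻¹ = 1/(s + 10). H(s) = 6 × 5/(s + 10) + 0 = 30/(s + 10).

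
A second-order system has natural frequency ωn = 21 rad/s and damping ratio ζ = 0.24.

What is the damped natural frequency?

ωd = ωn√(1 - ζ²) = 21√(1 - 0.24²) = 20.39 rad/s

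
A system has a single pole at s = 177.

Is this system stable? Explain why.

Pole at s = 177 is in the right half-plane. Unstable.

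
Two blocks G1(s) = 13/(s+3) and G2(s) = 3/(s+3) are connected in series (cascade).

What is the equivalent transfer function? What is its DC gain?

Series: multiply transfer functions. G_eq = 13/(s+3) × 3/(s+3) = 39/((s+3)(s+3)). DC gain = 39/(3×3) = 4.3333.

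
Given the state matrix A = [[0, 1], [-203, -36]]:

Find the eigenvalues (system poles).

det(A - λI) = λ² - (-36)λ + 203 = (λ - (-29))(λ - (-7)). Eigenvalues: -29, -7.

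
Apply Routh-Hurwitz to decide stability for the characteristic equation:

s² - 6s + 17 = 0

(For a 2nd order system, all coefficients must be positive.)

Coefficients: 1, -6, 17. b=-6 not positive, so system is unstable.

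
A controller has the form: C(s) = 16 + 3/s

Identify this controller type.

This is a Proportional-Integral (PI) controller.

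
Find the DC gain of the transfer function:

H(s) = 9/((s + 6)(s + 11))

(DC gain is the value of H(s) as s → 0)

DC gain = H(0) = 9/(6 × 11) = 9/66 = 0.1364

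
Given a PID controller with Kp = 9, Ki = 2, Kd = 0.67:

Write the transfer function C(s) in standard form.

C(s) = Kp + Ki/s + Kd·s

Substituting values: C(s) = 9 + 2/s + 0.67s = (0.67s² + 9s + 2)/s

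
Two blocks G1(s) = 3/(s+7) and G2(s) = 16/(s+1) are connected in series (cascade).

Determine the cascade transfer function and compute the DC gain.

Series: multiply transfer functions. G_eq = 3/(s+7) × 16/(s+1) = 48/((s+7)(s+1)). DC gain = 48/(7×1) = 6.8571.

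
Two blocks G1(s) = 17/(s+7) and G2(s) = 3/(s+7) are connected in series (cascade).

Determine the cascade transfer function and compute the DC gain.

Series: multiply transfer functions. G_eq = 17/(s+7) × 3/(s+7) = 51/((s+7)(s+7)). DC gain = 51/(7×7) = 1.0408.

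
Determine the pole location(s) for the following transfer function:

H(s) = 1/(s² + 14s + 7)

Discriminant = 14² - 4×1×7 = 196 - 28 = 168 > 0, so two distinct real poles. Using quadratic formula: s = (-14 ± √168)/(2×1) = (-14 ± √168)/2, with √168 ≈ 12.9615. s₁ ≈ -0.5193, s₂ ≈ -13.4807. Poles: s₁ = -0.5193, s₂ = -13.4807.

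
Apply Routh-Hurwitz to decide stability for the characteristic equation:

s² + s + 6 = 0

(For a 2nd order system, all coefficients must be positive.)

Coefficients: 1, 1, 6. All positive, so system is stable.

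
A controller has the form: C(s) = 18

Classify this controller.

This is a Proportional (P) controller.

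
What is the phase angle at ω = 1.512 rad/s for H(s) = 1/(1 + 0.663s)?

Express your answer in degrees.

Phase = -arctan(ωτ) = -arctan(1.512 × 0.663) = -45.1°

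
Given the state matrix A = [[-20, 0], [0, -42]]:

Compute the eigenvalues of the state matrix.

For diagonal matrix, eigenvalues are diagonal entries: λ₁ = -20, λ₂ = -42.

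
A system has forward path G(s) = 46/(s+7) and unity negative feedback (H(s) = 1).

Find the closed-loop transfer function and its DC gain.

T(s) = G/(1+GH) = [46/(s+7)] / [1 + 46/(s+7)] = 46/(s+7+46) = 46/(s+53). DC gain = 46/53 = 0.8679.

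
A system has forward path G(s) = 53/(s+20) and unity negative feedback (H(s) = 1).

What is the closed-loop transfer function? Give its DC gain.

T(s) = G/(1+GH) = [53/(s+20)] / [1 + 53/(s+20)] = 53/(s+20+53) = 53/(s+73). DC gain = 53/73 = 0.7260.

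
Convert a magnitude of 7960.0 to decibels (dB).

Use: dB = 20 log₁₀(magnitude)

dB = 20 log₁₀(7960.0) = 78.0 dB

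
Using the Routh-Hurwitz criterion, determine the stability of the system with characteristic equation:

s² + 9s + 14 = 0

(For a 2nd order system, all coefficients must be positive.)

Coefficients: 1, 9, 14. All positive, so system is stable.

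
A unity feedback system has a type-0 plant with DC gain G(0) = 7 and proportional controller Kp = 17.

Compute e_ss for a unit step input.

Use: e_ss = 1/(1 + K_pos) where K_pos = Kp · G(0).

K_pos = Kp · G(0) = 17 × 7 = 119. e_ss = 1/(1 + 119) = 0.0083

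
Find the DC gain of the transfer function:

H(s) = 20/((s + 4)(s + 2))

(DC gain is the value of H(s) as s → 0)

DC gain = H(0) = 20/(4 × 2) = 20/8 = 2.5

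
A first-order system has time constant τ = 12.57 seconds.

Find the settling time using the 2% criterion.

For first-order system, 2% settling time ≈ 4τ = 4 × 12.57 = 50.28 s.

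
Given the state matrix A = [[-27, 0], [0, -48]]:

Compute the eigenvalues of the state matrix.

For diagonal matrix, eigenvalues are diagonal entries: λ₁ = -27, λ₂ = -48.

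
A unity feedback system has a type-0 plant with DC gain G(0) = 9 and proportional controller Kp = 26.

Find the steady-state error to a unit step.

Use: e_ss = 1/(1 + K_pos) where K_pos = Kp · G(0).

K_pos = Kp · G(0) = 26 × 9 = 234. e_ss = 1/(1 + 234) = 0.0043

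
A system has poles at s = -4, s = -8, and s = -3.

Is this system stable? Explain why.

All poles are in the left half-plane. System is stable.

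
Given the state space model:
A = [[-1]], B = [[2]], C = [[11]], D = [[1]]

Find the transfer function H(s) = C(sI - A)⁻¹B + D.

(sI - A)⁻¹ = 1/(s + 1). H(s) = 11×2/(s + 1) + 1 = (s + 23)/(s + 1).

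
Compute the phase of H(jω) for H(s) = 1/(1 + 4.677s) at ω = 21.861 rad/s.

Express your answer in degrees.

Phase = -arctan(ωτ) = -arctan(21.861 × 4.677) = -89.4°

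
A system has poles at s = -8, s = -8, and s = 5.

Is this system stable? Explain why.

Pole(s) at s = 5 are not in the left half-plane. System is unstable.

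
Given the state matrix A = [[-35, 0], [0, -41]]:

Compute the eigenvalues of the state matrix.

For diagonal matrix, eigenvalues are diagonal entries: λ₁ = -35, λ₂ = -41.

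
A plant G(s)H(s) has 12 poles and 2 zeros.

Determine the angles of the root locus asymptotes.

n - m = 12 - 2 = 10. Angles: θk = (2k + 1)·180°/10 = 18°, 54°, 90°, 126°, 162°, 198°, 234°, 270°, 306°, 342°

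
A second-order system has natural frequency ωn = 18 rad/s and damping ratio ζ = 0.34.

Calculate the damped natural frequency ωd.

ωd = ωn√(1 - ζ²) = 18√(1 - 0.34²) = 16.93 rad/s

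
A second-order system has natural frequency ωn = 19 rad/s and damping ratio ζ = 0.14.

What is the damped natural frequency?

ωd = ωn√(1 - ζ²) = 19√(1 - 0.14²) = 18.81 rad/s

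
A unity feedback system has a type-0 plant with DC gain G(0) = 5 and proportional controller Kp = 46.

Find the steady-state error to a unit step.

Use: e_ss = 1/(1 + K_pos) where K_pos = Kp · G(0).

K_pos = Kp · G(0) = 46 × 5 = 230. e_ss = 1/(1 + 230) = 0.0043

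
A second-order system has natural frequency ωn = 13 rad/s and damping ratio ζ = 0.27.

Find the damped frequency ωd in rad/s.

ωd = ωn√(1 - ζ²) = 13√(1 - 0.27²) = 12.52 rad/s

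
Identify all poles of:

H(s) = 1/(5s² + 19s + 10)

Discriminant = 19² - 4×5×10 = 361 - 200 = 161 > 0, so two distinct real poles. Using quadratic formula: s = (-19 ± √161)/(2×5) = (-19 ± √161)/10, with √161 ≈ 12.6886. s₁ ≈ -0.6311, s₂ ≈ -3.1689. Poles: s₁ = -0.6311, s₂ = -3.1689.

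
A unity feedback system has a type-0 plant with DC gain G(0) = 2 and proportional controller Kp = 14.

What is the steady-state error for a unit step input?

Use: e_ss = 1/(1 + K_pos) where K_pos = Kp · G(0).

K_pos = Kp · G(0) = 14 × 2 = 28. e_ss = 1/(1 + 28) = 0.0345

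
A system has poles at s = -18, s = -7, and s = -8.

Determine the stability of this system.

All poles are in the left half-plane. System is stable.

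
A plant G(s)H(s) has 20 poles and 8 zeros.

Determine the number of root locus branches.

Root locus has n branches where n = number of poles = 20.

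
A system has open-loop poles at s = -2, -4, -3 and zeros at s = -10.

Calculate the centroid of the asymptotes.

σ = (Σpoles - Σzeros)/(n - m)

σ = (Σpoles - Σzeros)/(n - m) = (-9 - (-10))/(3 - 1) = 1/2 = 0.5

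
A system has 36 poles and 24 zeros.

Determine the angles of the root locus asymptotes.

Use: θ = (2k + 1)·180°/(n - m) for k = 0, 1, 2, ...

n - m = 36 - 24 = 12. Angles: θk = (2k + 1)·180°/12 = 15°, 45°, 75°, 105°, 135°, 165°, 195°, 225°, 255°, 285°, 315°, 345°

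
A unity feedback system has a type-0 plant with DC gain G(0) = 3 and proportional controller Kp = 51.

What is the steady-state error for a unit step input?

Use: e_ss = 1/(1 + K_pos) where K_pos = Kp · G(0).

K_pos = Kp · G(0) = 51 × 3 = 153. e_ss = 1/(1 + 153) = 0.0065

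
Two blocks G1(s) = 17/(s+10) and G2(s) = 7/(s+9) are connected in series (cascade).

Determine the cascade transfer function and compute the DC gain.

Series: multiply transfer functions. G_eq = 17/(s+10) × 7/(s+9) = 119/((s+10)(s+9)). DC gain = 119/(10×9) = 1.3222.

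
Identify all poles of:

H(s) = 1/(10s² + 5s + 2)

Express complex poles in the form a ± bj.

Discriminant = 5² - 4×10×2 = 25 - 80 = -55 < 0, so the poles are a complex conjugate pair s = (-5 ± j√55)/(2×10). Real part = -5/(2×10) = -5/20 = -0.25; imaginary part = ±√55/(2×10) ≈ 0.3708. Poles: s = -0.25 ± 0.3708j.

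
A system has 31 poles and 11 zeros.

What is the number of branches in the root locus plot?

Root locus has n branches where n = number of poles = 31.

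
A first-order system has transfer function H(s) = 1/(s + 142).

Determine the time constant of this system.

For H(s) = 1/(s + 1/τ), the pole is at -1/τ = -142, so τ = 1/142 = 0.0070 s.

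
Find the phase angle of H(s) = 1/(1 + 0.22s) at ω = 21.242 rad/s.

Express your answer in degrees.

Phase = -arctan(ωτ) = -arctan(21.242 × 0.22) = -77.9°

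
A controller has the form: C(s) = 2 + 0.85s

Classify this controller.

This is a Proportional-Derivative (PD) controller.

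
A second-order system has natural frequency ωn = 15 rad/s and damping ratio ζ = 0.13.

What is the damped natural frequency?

ωd = ωn√(1 - ζ²) = 15√(1 - 0.13²) = 14.87 rad/s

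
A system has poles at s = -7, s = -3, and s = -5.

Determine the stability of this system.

All poles are in the left half-plane. System is stable.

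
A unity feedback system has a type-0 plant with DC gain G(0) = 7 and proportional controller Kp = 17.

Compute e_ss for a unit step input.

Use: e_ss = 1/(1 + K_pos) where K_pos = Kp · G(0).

K_pos = Kp · G(0) = 17 × 7 = 119. e_ss = 1/(1 + 119) = 0.0083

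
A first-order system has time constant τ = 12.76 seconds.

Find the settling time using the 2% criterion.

For first-order system, 2% settling time ≈ 4τ = 4 × 12.76 = 51.04 s.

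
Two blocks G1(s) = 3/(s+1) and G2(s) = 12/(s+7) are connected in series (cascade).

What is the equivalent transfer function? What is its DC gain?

Series: multiply transfer functions. G_eq = 3/(s+1) × 12/(s+7) = 36/((s+1)(s+7)). DC gain = 36/(1×7) = 5.1429.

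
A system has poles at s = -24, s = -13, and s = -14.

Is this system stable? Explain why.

All poles are in the left half-plane. System is stable.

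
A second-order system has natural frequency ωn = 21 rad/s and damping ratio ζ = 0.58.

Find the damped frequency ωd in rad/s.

ωd = ωn√(1 - ζ²) = 21√(1 - 0.58²) = 17.11 rad/s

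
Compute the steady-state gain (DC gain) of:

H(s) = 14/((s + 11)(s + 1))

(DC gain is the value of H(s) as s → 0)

DC gain = H(0) = 14/(11 × 1) = 14/11 = 1.2727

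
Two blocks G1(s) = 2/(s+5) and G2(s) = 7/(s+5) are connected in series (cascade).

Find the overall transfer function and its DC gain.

Series: multiply transfer functions. G_eq = 2/(s+5) × 7/(s+5) = 14/((s+5)(s+5)). DC gain = 14/(5×5) = 0.56.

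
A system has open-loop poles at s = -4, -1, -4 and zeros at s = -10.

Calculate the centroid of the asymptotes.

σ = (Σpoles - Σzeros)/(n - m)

σ = (Σpoles - Σzeros)/(n - m) = (-9 - (-10))/(3 - 1) = 1/2 = 0.5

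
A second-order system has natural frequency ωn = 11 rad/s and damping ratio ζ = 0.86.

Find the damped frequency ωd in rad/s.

ωd = ωn√(1 - ζ²) = 11√(1 - 0.86²) = 5.61 rad/s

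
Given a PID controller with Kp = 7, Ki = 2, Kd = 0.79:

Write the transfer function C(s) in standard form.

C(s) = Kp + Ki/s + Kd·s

Substituting values: C(s) = 7 + 2/s + 0.79s = (0.79s² + 7s + 2)/s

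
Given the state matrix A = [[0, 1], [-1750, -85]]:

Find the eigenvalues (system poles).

det(A - λI) = λ² - (-85)λ + 1750 = (λ - (-35))(λ - (-50)). Eigenvalues: -35, -50.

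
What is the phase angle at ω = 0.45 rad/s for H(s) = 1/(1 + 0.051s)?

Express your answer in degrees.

Phase = -arctan(ωτ) = -arctan(0.45 × 0.051) = -1.3°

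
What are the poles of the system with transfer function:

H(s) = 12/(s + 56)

Pole is where denominator = 0: s + 56 = 0, so s = -56.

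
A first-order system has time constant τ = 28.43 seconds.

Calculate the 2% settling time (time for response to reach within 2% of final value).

For first-order system, 2% settling time ≈ 4τ = 4 × 28.43 = 113.72 s.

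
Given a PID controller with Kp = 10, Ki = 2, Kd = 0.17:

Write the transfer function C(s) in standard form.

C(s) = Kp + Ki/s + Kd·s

Substituting values: C(s) = 10 + 2/s + 0.17s = (0.17s² + 10s + 2)/s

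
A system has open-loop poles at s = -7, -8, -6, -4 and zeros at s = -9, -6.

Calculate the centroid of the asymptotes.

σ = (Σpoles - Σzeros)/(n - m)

σ = (Σpoles - Σzeros)/(n - m) = (-25 - (-15))/(4 - 2) = -10/2 = -5.0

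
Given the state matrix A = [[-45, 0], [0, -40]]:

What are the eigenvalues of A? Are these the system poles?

For diagonal matrix, eigenvalues are diagonal entries: λ₁ = -45, λ₂ = -40. Eigenvalues of A = system poles.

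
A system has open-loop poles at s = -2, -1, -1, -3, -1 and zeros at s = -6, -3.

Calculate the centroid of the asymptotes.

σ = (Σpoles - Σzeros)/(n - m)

σ = (Σpoles - Σzeros)/(n - m) = (-8 - (-9))/(5 - 2) = 1/3 = 0.33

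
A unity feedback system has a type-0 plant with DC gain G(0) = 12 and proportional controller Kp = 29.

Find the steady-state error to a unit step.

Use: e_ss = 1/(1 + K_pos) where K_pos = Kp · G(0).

K_pos = Kp · G(0) = 29 × 12 = 348. e_ss = 1/(1 + 348) = 0.0029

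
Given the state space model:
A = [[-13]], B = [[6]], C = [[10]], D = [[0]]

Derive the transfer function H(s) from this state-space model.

(sI - A)⁻¹ = 1/(s + 13). H(s) = 10 × 6/(s + 13) + 0 = 60/(s + 13).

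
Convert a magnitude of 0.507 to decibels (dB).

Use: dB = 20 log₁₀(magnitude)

dB = 20 log₁₀(0.507) = -5.9 dB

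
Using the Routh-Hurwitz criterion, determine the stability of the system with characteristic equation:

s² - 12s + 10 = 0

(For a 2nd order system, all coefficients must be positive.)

Coefficients: 1, -12, 10. b=-12 not positive, so system is unstable.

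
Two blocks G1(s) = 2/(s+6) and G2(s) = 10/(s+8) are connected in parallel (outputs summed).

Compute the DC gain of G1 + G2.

Parallel: G_eq = G1 + G2. DC gain = G1(0) + G2(0) = 2/6 + 10/8 = 0.3333 + 1.25 = 1.5833.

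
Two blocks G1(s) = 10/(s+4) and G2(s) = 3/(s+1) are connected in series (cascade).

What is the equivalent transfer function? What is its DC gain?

Series: multiply transfer functions. G_eq = 10/(s+4) × 3/(s+1) = 30/((s+4)(s+1)). DC gain = 30/(4×1) = 7.5.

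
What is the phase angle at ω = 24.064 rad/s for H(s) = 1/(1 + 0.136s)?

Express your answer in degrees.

Phase = -arctan(ωτ) = -arctan(24.064 × 0.136) = -73.0°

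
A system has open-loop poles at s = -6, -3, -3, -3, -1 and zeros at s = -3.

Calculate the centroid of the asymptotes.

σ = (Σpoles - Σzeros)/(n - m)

σ = (Σpoles - Σzeros)/(n - m) = (-16 - (-3))/(5 - 1) = -13/4 = -3.25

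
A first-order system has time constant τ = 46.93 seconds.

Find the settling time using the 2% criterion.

For first-order system, 2% settling time ≈ 4τ = 4 × 46.93 = 187.72 s.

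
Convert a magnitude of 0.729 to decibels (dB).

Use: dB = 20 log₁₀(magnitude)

dB = 20 log₁₀(0.729) = -2.7 dB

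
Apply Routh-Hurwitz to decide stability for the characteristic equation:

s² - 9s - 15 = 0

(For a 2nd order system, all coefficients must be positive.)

Coefficients: 1, -9, -15. b=-9, c=-15 not positive, so system is unstable.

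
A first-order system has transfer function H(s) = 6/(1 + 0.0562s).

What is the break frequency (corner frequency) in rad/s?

Corner frequency = 1/τ = 1/0.0562 = 17.794 rad/s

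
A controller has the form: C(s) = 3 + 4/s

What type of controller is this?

This is a Proportional-Integral (PI) controller.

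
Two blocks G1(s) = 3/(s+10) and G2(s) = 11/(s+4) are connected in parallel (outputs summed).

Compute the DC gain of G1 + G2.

Parallel: G_eq = G1 + G2. DC gain = G1(0) + G2(0) = 3/10 + 11/4 = 0.3 + 2.75 = 3.05.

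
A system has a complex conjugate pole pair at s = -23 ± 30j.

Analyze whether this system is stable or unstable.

Real part of poles is -23 (< 0, left half-plane). Stable.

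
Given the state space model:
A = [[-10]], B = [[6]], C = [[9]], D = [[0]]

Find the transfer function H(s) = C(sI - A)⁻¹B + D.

(sI - A)⁻¹ = 1/(s + 10). H(s) = 9 × 6/(s + 10) + 0 = 54/(s + 10).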